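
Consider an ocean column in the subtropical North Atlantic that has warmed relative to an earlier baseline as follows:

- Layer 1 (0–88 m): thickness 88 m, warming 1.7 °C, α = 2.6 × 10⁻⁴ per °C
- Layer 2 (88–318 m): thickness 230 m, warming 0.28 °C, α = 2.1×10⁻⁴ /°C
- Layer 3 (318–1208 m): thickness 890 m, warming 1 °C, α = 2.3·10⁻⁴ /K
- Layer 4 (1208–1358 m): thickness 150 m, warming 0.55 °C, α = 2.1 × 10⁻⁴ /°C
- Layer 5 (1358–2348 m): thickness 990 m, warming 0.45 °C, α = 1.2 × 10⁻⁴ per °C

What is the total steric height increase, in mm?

2.6×10⁻⁴ × 88 × 1.7 = 0.038896 m
Layer 2: 230 × 2.1×10⁻⁴ × 0.28 = 0.013524 m
Layer 3: 1 × 2.3×10⁻⁴ × 890 = 0.20470 m
0.55 × 150 × 2.1×10⁻⁴ = 0.017325 m
1358–2348 m: 990 × 1.2×10⁻⁴ × 0.45 = 0.05346 m
Δh = 0.038896 + 0.013524 + 0.20470 + 0.017325 + 0.05346 = 0.327905 m

328 mm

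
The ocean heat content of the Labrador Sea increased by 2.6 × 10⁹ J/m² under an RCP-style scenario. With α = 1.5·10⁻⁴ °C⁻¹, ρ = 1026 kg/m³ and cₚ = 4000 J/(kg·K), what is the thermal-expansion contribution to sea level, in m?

about 0.0950 m

Δh = αQ/(ρcₚ) = 1.5×10⁻⁴ × 2.6×10⁹ / (1026 × 4000) ≈ 0.095029 m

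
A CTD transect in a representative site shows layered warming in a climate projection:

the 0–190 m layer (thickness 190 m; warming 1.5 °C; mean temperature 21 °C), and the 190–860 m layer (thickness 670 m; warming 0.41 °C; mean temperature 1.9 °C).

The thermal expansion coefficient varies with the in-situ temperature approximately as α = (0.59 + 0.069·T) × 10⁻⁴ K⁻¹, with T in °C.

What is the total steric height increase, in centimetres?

about 7.79 cm

Layer 1: α = (0.59 + 0.069×21)×10⁻⁴ = 2.039×10⁻⁴ K⁻¹
Layer 2: α = (0.59 + 0.069×1.9)×10⁻⁴ = 0.7211×10⁻⁴ K⁻¹
0–190 m: 2.039×10⁻⁴ × 1.5 × 190 = 0.0581115 m
190–860 m: 0.41 × 0.7211×10⁻⁴ × 670 = 0.019808617 m
Δh = 0.0581115 + 0.019808617 = 0.077920117 m ≈ 7.79 cm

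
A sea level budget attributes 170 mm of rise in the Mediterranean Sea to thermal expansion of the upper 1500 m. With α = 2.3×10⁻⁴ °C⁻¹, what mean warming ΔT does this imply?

ΔT ≈ 0.493 °C

ΔT = Δh/(αH) = 0.17 / (2.3×10⁻⁴ × 1500) ≈ 0.4928 °C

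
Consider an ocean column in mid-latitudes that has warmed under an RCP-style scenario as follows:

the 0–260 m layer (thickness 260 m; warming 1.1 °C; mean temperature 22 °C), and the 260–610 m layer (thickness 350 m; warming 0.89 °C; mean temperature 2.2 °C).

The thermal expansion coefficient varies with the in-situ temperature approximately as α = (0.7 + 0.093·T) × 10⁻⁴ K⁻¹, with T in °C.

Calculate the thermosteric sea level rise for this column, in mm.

Δh ≈ 110 mm

Layer 1: α = (0.7 + 0.093×22)×10⁻⁴ = 2.746×10⁻⁴ K⁻¹
Layer 2: α = (0.7 + 0.093×2.2)×10⁻⁴ = 0.9046×10⁻⁴ K⁻¹
Layer 1: 2.746×10⁻⁴ × 260 × 1.1 = 0.0785356 m
0.9046×10⁻⁴ × 350 × 0.89 = 0.02817829 m
Δh = 0.0785356 + 0.02817829 = 0.10671389 m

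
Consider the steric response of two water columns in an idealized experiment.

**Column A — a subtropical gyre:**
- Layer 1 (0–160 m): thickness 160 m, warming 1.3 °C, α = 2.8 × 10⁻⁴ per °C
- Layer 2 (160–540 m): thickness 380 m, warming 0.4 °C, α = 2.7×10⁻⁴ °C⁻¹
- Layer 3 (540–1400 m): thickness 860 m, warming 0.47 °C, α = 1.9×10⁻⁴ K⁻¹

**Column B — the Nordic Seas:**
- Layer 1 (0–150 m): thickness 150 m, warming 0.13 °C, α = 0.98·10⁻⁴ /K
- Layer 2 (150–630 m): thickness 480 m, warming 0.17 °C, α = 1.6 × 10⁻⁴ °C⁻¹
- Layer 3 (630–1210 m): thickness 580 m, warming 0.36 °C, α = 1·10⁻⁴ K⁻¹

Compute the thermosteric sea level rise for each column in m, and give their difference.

Δh_A ≈ 0.176 m, Δh_B ≈ 0.0358 m; difference ≈ 0.140 m

A 160 × 1.3 × 2.8×10⁻⁴ = 0.05824 m
A Layer 2: 2.7×10⁻⁴ × 380 × 0.4 = 0.04104 m
A 540–1400 m: 1.9×10⁻⁴ × 860 × 0.47 = 0.076798 m
A total: 0.176078 m
B Layer 1: 0.98×10⁻⁴ × 150 × 0.13 = 0.001911 m
B 150–630 m: 1.6×10⁻⁴ × 0.17 × 480 = 0.013056 m
B Layer 3: 0.36 × 1×10⁻⁴ × 580 = 0.02088 m
B total: 0.035847 m
Difference: 0.176078 − 0.035847 = 0.140231 m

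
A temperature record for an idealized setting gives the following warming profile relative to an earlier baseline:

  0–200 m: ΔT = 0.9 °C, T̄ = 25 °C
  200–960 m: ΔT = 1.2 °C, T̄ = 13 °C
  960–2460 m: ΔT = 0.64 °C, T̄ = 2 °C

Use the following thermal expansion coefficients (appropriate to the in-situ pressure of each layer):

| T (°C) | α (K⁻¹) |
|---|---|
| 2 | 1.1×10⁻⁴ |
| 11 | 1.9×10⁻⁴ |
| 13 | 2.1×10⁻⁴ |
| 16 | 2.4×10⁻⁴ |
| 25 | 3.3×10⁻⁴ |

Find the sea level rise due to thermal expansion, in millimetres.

Layer 1 at 25 °C → α = 3.3×10⁻⁴ K⁻¹
Layer 2 at 13 °C → α = 2.1×10⁻⁴ K⁻¹
Layer 3 at 2 °C → α = 1.1×10⁻⁴ K⁻¹
Layer 1: 0.9 × 3.3×10⁻⁴ × 200 = 0.05940 m
Layer 2: 760 × 2.1×10⁻⁴ × 1.2 = 0.19152 m
Layer 3: 0.64 × 1.1×10⁻⁴ × 1500 = 0.10560 m
Δh = 0.05940 + 0.19152 + 0.10560 = 0.35652 m ≈ 357 mm

Δh = 357 mm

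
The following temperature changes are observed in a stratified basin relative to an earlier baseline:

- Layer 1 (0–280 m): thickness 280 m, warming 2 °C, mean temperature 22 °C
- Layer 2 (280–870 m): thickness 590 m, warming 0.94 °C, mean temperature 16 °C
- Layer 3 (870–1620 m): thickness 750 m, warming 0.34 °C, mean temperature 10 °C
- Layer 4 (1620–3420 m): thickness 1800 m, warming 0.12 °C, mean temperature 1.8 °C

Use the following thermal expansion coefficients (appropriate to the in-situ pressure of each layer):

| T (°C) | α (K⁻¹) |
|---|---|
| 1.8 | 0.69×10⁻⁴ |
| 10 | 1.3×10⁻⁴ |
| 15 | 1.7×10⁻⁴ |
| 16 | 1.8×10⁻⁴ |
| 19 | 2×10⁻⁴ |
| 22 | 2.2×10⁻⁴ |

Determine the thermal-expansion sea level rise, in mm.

Layer 1 at 22 °C → α = 2.2×10⁻⁴ K⁻¹
Layer 2 at 16 °C → α = 1.8×10⁻⁴ K⁻¹
Layer 3 at 10 °C → α = 1.3×10⁻⁴ K⁻¹
Layer 4 at 1.8 °C → α = 0.69×10⁻⁴ K⁻¹
Layer 1: 280 × 2 × 2.2×10⁻⁴ = 0.12320 m
280–870 m: 0.94 × 1.8×10⁻⁴ × 590 = 0.099828 m
870–1620 m: 750 × 1.3×10⁻⁴ × 0.34 = 0.03315 m
Layer 4: 0.69×10⁻⁴ × 1800 × 0.12 = 0.014904 m
Δh = 0.12320 + 0.099828 + 0.03315 + 0.014904 = 0.271082 m

about 271 mm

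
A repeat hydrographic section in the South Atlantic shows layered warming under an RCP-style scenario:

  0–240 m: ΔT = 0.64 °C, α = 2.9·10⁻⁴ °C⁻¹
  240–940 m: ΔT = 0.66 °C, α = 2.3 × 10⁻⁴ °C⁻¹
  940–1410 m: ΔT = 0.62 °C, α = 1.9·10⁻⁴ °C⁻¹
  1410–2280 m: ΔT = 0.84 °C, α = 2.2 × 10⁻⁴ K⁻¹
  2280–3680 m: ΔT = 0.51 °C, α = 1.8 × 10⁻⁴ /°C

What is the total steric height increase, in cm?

0.64 × 240 × 2.9×10⁻⁴ = 0.044544 m
240–940 m: 2.3×10⁻⁴ × 700 × 0.66 = 0.10626 m
Layer 3: 470 × 0.62 × 1.9×10⁻⁴ = 0.055366 m
2.2×10⁻⁴ × 0.84 × 870 = 0.160776 m
2280–3680 m: 1400 × 1.8×10⁻⁴ × 0.51 = 0.12852 m
Δh = 0.044544 + 0.10626 + 0.055366 + 0.160776 + 0.12852 = 0.495466 m ≈ 50 cm

about 50 cm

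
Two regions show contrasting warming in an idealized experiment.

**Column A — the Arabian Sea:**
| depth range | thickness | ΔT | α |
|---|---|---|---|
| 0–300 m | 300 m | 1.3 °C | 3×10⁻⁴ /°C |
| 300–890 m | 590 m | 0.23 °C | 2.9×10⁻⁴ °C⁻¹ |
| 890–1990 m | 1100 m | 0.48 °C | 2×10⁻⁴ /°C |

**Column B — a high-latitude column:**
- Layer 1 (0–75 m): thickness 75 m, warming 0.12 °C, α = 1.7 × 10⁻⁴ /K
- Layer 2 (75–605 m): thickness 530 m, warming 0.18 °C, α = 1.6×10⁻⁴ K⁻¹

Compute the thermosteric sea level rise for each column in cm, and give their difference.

A Layer 1: 3×10⁻⁴ × 300 × 1.3 = 0.11700 m
A 590 × 0.23 × 2.9×10⁻⁴ = 0.039353 m
A Layer 3: 0.48 × 2×10⁻⁴ × 1100 = 0.10560 m
A total: 0.261953 m
B Layer 1: 0.12 × 75 × 1.7×10⁻⁴ = 0.00153 m
B Layer 2: 0.18 × 530 × 1.6×10⁻⁴ = 0.015264 m
B total: 0.016794 m
Difference: 0.261953 − 0.016794 = 0.245159 m

Δh_A ≈ 26.2 cm, Δh_B ≈ 1.68 cm; difference ≈ 24.5 cm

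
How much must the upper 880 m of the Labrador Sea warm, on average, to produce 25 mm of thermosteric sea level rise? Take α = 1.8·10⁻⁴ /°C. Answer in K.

ΔT ≈ 0.158 K

ΔT = Δh/(αH) = 0.025 / (1.8×10⁻⁴ × 880) ≈ 0.1578 K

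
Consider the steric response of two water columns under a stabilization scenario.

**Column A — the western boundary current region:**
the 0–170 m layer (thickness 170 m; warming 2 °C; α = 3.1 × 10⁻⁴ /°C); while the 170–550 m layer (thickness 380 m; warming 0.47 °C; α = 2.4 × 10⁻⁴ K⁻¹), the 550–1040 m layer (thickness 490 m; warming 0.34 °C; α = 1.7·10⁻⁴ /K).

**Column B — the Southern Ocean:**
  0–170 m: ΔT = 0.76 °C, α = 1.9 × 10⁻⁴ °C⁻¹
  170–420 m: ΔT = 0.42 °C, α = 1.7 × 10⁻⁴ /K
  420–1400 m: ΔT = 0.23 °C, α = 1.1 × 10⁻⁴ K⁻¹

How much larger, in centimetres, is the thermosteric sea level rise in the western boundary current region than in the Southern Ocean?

A 0–170 m: 170 × 2 × 3.1×10⁻⁴ = 0.10540 m
A Layer 2: 0.47 × 2.4×10⁻⁴ × 380 = 0.042864 m
A 490 × 0.34 × 1.7×10⁻⁴ = 0.028322 m
A total: 0.176586 m
B 0.76 × 1.9×10⁻⁴ × 170 = 0.024548 m
B 170–420 m: 0.42 × 1.7×10⁻⁴ × 250 = 0.01785 m
B 0.23 × 1.1×10⁻⁴ × 980 = 0.024794 m
B total: 0.067192 m
Difference: 0.176586 − 0.067192 = 0.109394 m

Δh_A − Δh_B ≈ 10.9 cm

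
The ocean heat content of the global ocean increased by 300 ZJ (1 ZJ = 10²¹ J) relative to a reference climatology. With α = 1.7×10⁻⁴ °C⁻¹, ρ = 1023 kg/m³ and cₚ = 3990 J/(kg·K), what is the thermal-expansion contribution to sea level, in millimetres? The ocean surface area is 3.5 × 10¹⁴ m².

Per unit area: Q = 300×10²¹ / (3.5×10¹⁴) ≈ 8.571×10⁸ J/m²
Δh = αQ/(ρcₚ) = 1.7×10⁻⁴ × 8.571×10⁸ / (1023 × 3990) ≈ 0.035697 m

about 35.7 mm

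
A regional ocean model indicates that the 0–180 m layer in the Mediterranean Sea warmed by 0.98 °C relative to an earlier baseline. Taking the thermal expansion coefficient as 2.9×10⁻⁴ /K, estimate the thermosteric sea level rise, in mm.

Δh = αΔT·H = 2.9×10⁻⁴ × 0.98 × 180 = 0.051156 m

about 51.2 mm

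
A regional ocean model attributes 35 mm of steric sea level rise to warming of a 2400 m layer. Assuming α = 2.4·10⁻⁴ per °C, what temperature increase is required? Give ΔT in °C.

ΔT = Δh/(αH) = 0.035 / (2.4×10⁻⁴ × 2400) ≈ 0.06076 °C

ΔT ≈ 0.0608 °C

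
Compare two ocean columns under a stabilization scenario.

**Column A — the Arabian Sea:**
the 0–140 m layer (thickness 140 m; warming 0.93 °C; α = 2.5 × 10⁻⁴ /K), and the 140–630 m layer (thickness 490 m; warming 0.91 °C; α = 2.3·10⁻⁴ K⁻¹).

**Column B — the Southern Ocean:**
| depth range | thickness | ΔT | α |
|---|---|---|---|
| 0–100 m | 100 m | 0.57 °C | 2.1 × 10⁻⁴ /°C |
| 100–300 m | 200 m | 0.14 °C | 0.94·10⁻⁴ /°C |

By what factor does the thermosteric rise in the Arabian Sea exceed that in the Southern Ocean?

≈ 9.3×

A 2.5×10⁻⁴ × 140 × 0.93 = 0.03255 m
A 140–630 m: 490 × 0.91 × 2.3×10⁻⁴ = 0.102557 m
A total: 0.135107 m
B 0.57 × 100 × 2.1×10⁻⁴ = 0.01197 m
B Layer 2: 0.94×10⁻⁴ × 0.14 × 200 = 0.002632 m
B total: 0.014602 m
Ratio: 0.135107 / 0.014602 ≈ 9.253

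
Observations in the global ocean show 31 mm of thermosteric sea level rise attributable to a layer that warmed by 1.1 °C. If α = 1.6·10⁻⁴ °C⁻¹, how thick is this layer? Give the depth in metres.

176 m

H = Δh/(αΔT) = 0.031 / (1.6×10⁻⁴ × 1.1) ≈ 176.1 m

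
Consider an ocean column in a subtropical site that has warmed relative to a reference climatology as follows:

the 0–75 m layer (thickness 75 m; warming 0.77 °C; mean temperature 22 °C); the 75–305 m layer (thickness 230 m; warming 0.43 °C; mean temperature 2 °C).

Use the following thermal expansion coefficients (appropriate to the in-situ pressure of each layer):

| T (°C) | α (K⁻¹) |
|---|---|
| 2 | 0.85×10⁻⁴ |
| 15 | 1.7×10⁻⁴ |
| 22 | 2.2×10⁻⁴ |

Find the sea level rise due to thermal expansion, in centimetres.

Layer 1 at 22 °C → α = 2.2×10⁻⁴ K⁻¹
Layer 2 at 2 °C → α = 0.85×10⁻⁴ K⁻¹
0.77 × 75 × 2.2×10⁻⁴ = 0.012705 m
75–305 m: 0.43 × 0.85×10⁻⁴ × 230 = 0.0084065 m
Δh = 0.012705 + 0.0084065 = 0.0211115 m ≈ 2.11 cm

about 2.11 cm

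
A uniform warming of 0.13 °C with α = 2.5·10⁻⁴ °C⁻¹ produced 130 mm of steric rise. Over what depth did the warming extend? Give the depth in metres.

H = Δh/(αΔT) = 0.13 / (2.5×10⁻⁴ × 0.13) = 4000 m

about 4000 m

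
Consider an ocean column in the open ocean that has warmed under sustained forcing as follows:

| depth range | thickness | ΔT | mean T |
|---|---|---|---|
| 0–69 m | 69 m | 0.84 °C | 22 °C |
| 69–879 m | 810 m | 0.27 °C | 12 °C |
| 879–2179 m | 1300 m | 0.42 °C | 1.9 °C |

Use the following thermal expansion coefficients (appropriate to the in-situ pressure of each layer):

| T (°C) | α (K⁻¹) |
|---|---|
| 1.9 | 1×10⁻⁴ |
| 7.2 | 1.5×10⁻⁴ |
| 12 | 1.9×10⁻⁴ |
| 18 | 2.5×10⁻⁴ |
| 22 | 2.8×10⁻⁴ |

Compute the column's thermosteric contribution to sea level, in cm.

Layer 1 at 22 °C → α = 2.8×10⁻⁴ K⁻¹
Layer 2 at 12 °C → α = 1.9×10⁻⁴ K⁻¹
Layer 3 at 1.9 °C → α = 1×10⁻⁴ K⁻¹
Layer 1: 69 × 0.84 × 2.8×10⁻⁴ = 0.0162288 m
69–879 m: 1.9×10⁻⁴ × 0.27 × 810 = 0.041553 m
1×10⁻⁴ × 1300 × 0.42 = 0.05460 m
Δh = 0.0162288 + 0.041553 + 0.05460 = 0.1123818 m

about 11.2 cm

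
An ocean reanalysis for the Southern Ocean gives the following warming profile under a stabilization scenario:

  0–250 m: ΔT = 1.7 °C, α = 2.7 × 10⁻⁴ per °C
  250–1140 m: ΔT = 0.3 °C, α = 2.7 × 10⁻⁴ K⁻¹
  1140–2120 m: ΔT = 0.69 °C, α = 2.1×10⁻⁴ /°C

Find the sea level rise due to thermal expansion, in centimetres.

Δh = 32.9 cm

0–250 m: 250 × 1.7 × 2.7×10⁻⁴ = 0.11475 m
250–1140 m: 0.3 × 890 × 2.7×10⁻⁴ = 0.07209 m
Layer 3: 0.69 × 980 × 2.1×10⁻⁴ = 0.142002 m
Δh = 0.11475 + 0.07209 + 0.142002 = 0.328842 m ≈ 32.9 cm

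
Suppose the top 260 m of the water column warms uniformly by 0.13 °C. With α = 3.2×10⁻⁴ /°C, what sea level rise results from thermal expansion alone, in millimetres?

10.8 mm of thermosteric rise

Δh = αΔT·H = 3.2×10⁻⁴ × 0.13 × 260 = 0.010816 m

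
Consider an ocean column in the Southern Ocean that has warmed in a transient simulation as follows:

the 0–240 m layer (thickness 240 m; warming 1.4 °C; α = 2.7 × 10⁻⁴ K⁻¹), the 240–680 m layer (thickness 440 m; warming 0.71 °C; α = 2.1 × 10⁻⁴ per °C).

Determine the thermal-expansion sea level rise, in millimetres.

about 156 mm

Layer 1: 2.7×10⁻⁴ × 240 × 1.4 = 0.09072 m
2.1×10⁻⁴ × 440 × 0.71 = 0.065604 m
Δh = 0.09072 + 0.065604 = 0.156324 m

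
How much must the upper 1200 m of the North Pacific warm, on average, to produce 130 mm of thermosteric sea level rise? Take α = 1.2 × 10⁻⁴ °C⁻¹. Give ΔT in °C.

ΔT ≈ 0.903 °C

ΔT = Δh/(αH) = 0.13 / (1.2×10⁻⁴ × 1200) ≈ 0.9028 °C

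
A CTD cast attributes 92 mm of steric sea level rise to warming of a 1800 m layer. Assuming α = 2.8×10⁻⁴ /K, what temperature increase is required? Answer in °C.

ΔT = Δh/(αH) = 0.092 / (2.8×10⁻⁴ × 1800) ≈ 0.1825 °C

about 0.183 °C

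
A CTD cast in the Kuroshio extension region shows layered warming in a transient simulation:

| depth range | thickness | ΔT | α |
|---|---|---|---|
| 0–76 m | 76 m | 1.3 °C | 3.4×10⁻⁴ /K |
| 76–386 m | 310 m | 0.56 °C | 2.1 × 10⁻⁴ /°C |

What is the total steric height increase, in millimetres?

0–76 m: 1.3 × 3.4×10⁻⁴ × 76 = 0.033592 m
76–386 m: 0.56 × 2.1×10⁻⁴ × 310 = 0.036456 m
Δh = 0.033592 + 0.036456 = 0.070048 m ≈ 70 mm

Δh ≈ 70 mm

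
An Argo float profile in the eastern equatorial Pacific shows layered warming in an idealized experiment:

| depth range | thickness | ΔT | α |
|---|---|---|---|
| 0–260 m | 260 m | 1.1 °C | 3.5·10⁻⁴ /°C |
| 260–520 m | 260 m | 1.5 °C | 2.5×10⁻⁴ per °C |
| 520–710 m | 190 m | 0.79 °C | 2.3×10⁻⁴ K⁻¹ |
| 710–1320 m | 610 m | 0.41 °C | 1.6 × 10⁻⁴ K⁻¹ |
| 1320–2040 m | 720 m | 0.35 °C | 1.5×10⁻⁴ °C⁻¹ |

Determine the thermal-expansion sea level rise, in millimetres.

310 mm

1.1 × 260 × 3.5×10⁻⁴ = 0.10010 m
2.5×10⁻⁴ × 260 × 1.5 = 0.09750 m
520–710 m: 190 × 0.79 × 2.3×10⁻⁴ = 0.034523 m
710–1320 m: 610 × 1.6×10⁻⁴ × 0.41 = 0.040016 m
720 × 0.35 × 1.5×10⁻⁴ = 0.03780 m
Δh = 0.10010 + 0.09750 + 0.034523 + 0.040016 + 0.03780 = 0.309939 m ≈ 310 mm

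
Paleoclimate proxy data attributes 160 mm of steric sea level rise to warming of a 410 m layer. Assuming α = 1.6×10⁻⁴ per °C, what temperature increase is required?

ΔT = Δh/(αH) = 0.16 / (1.6×10⁻⁴ × 410) ≈ 2.439 K

2.4 K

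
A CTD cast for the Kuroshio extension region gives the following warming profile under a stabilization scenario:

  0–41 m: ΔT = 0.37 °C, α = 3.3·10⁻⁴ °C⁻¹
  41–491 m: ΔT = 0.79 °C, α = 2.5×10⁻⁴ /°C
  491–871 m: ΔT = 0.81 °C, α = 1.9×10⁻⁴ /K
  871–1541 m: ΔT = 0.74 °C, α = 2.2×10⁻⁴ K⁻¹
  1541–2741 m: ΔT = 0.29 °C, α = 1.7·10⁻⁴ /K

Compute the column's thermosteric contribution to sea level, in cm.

3.3×10⁻⁴ × 0.37 × 41 = 0.0050061 m
41–491 m: 2.5×10⁻⁴ × 0.79 × 450 = 0.088875 m
491–871 m: 380 × 0.81 × 1.9×10⁻⁴ = 0.058482 m
871–1541 m: 670 × 2.2×10⁻⁴ × 0.74 = 0.109076 m
1200 × 1.7×10⁻⁴ × 0.29 = 0.05916 m
Δh = 0.0050061 + 0.088875 + 0.058482 + 0.109076 + 0.05916 = 0.3205991 m ≈ 32.1 cm

about 32.1 cm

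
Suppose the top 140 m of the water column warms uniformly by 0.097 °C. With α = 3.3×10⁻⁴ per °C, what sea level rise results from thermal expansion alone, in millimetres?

Δh ≈ 4.5 mm

Δh = αΔT·H = 3.3×10⁻⁴ × 0.097 × 140 = 0.0044814 m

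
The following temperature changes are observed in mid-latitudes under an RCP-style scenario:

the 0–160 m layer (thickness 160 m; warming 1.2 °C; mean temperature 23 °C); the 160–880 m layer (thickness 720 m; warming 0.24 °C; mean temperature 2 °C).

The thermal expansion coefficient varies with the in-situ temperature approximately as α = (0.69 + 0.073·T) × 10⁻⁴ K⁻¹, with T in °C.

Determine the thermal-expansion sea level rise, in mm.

59.9 mm

Layer 1: α = (0.69 + 0.073×23)×10⁻⁴ = 2.369×10⁻⁴ K⁻¹
Layer 2: α = (0.69 + 0.073×2)×10⁻⁴ = 0.836×10⁻⁴ K⁻¹
2.369×10⁻⁴ × 160 × 1.2 = 0.0454848 m
0.836×10⁻⁴ × 720 × 0.24 = 0.01444608 m
Δh = 0.0454848 + 0.01444608 = 0.05993088 m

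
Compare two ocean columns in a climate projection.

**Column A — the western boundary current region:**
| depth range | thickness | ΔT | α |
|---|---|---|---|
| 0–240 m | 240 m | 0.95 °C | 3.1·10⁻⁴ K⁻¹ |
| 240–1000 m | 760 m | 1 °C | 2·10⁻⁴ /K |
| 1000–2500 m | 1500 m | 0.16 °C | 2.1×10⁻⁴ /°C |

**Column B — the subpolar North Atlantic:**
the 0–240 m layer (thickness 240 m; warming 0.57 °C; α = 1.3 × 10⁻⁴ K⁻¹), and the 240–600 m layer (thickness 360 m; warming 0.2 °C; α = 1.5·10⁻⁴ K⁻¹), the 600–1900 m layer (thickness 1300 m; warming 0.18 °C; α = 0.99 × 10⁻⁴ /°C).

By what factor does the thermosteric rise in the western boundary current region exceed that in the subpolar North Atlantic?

A 0–240 m: 240 × 0.95 × 3.1×10⁻⁴ = 0.07068 m
A 2×10⁻⁴ × 1 × 760 = 0.15200 m
A Layer 3: 0.16 × 1500 × 2.1×10⁻⁴ = 0.05040 m
A total: 0.27308 m
B 1.3×10⁻⁴ × 0.57 × 240 = 0.017784 m
B Layer 2: 1.5×10⁻⁴ × 0.2 × 360 = 0.01080 m
B 600–1900 m: 0.18 × 0.99×10⁻⁴ × 1300 = 0.023166 m
B total: 0.05175 m
Ratio: 0.27308 / 0.05175 ≈ 5.277

a factor of 5.3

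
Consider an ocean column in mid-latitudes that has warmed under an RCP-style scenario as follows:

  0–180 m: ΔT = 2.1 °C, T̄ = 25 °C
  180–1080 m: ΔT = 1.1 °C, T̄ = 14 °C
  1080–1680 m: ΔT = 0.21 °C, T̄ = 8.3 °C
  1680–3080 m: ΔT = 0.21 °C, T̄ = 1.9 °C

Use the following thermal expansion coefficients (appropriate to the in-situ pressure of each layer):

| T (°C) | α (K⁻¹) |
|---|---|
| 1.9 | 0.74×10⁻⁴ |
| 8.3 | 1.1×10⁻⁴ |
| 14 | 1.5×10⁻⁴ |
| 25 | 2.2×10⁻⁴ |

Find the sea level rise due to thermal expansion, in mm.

Layer 1 at 25 °C → α = 2.2×10⁻⁴ K⁻¹
Layer 2 at 14 °C → α = 1.5×10⁻⁴ K⁻¹
Layer 3 at 8.3 °C → α = 1.1×10⁻⁴ K⁻¹
Layer 4 at 1.9 °C → α = 0.74×10⁻⁴ K⁻¹
0–180 m: 180 × 2.2×10⁻⁴ × 2.1 = 0.08316 m
1.5×10⁻⁴ × 900 × 1.1 = 0.14850 m
1.1×10⁻⁴ × 600 × 0.21 = 0.01386 m
Layer 4: 1400 × 0.74×10⁻⁴ × 0.21 = 0.021756 m
Δh = 0.08316 + 0.14850 + 0.01386 + 0.021756 = 0.267276 m ≈ 267 mm

267 mm of thermosteric rise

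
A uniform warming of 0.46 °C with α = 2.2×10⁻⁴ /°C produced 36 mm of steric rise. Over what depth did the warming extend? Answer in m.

H ≈ 356 m

H = Δh/(αΔT) = 0.036 / (2.2×10⁻⁴ × 0.46) ≈ 355.7 m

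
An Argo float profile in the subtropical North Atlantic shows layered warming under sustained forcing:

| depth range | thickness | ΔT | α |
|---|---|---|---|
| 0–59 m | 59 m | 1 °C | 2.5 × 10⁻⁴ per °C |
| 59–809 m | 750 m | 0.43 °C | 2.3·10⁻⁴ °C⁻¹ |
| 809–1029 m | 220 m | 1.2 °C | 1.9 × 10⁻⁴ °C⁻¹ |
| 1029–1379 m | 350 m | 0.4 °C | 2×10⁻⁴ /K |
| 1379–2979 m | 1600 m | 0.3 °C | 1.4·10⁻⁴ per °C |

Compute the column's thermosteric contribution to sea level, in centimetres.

23.4 cm

2.5×10⁻⁴ × 1 × 59 = 0.01475 m
59–809 m: 750 × 2.3×10⁻⁴ × 0.43 = 0.074175 m
Layer 3: 1.2 × 220 × 1.9×10⁻⁴ = 0.05016 m
1029–1379 m: 2×10⁻⁴ × 350 × 0.4 = 0.02800 m
Layer 5: 1.4×10⁻⁴ × 0.3 × 1600 = 0.06720 m
Δh = 0.01475 + 0.074175 + 0.05016 + 0.02800 + 0.06720 = 0.234285 m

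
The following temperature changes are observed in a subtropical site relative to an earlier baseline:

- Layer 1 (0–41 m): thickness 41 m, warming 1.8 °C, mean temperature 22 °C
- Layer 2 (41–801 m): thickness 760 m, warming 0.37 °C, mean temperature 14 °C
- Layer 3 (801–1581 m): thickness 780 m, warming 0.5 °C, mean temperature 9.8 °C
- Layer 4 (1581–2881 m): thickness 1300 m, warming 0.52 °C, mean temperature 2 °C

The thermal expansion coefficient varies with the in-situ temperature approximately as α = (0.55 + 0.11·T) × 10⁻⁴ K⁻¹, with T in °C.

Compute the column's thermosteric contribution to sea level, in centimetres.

Layer 1: α = (0.55 + 0.11×22)×10⁻⁴ = 2.97×10⁻⁴ K⁻¹
Layer 2: α = (0.55 + 0.11×14)×10⁻⁴ = 2.09×10⁻⁴ K⁻¹
Layer 3: α = (0.55 + 0.11×9.8)×10⁻⁴ = 1.628×10⁻⁴ K⁻¹
Layer 4: α = (0.55 + 0.11×2)×10⁻⁴ = 0.77×10⁻⁴ K⁻¹
2.97×10⁻⁴ × 41 × 1.8 = 0.0219186 m
760 × 0.37 × 2.09×10⁻⁴ = 0.0587708 m
801–1581 m: 1.628×10⁻⁴ × 0.5 × 780 = 0.063492 m
1581–2881 m: 0.77×10⁻⁴ × 0.52 × 1300 = 0.052052 m
Δh = 0.0219186 + 0.0587708 + 0.063492 + 0.052052 = 0.1962334 m

about 19.6 cm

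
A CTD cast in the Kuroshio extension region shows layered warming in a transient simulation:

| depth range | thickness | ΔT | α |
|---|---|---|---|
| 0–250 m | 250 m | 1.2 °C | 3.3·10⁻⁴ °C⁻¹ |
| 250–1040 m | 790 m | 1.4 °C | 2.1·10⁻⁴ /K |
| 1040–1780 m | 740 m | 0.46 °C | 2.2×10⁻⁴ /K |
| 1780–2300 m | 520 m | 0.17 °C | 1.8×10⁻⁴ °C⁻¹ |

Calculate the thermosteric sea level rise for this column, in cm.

Δh ≈ 42.2 cm

1.2 × 3.3×10⁻⁴ × 250 = 0.09900 m
1.4 × 2.1×10⁻⁴ × 790 = 0.23226 m
Layer 3: 2.2×10⁻⁴ × 740 × 0.46 = 0.074888 m
520 × 1.8×10⁻⁴ × 0.17 = 0.015912 m
Δh = 0.09900 + 0.23226 + 0.074888 + 0.015912 = 0.42206 m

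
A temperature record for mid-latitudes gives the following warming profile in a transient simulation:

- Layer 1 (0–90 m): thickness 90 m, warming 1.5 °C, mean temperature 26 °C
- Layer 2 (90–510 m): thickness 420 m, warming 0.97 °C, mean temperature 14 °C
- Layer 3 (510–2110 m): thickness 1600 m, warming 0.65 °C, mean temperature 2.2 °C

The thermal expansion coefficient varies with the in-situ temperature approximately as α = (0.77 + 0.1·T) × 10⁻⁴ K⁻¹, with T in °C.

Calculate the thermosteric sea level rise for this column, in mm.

Layer 1: α = (0.77 + 0.1×26)×10⁻⁴ = 3.37×10⁻⁴ K⁻¹
Layer 2: α = (0.77 + 0.1×14)×10⁻⁴ = 2.17×10⁻⁴ K⁻¹
Layer 3: α = (0.77 + 0.1×2.2)×10⁻⁴ = 0.99×10⁻⁴ K⁻¹
3.37×10⁻⁴ × 90 × 1.5 = 0.045495 m
2.17×10⁻⁴ × 0.97 × 420 = 0.0884058 m
Layer 3: 0.65 × 1600 × 0.99×10⁻⁴ = 0.10296 m
Δh = 0.045495 + 0.0884058 + 0.10296 = 0.2368608 m

237 mm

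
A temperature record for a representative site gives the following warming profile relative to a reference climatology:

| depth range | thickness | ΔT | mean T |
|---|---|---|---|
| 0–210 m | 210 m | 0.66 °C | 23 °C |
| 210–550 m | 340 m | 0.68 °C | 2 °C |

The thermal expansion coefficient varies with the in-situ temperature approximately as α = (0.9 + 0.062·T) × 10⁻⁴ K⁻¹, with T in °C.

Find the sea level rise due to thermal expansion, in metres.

Layer 1: α = (0.9 + 0.062×23)×10⁻⁴ = 2.326×10⁻⁴ K⁻¹
Layer 2: α = (0.9 + 0.062×2)×10⁻⁴ = 1.024×10⁻⁴ K⁻¹
0–210 m: 210 × 0.66 × 2.326×10⁻⁴ = 0.03223836 m
210–550 m: 0.68 × 1.024×10⁻⁴ × 340 = 0.02367488 m
Δh = 0.03223836 + 0.02367488 = 0.05591324 m

0.056 m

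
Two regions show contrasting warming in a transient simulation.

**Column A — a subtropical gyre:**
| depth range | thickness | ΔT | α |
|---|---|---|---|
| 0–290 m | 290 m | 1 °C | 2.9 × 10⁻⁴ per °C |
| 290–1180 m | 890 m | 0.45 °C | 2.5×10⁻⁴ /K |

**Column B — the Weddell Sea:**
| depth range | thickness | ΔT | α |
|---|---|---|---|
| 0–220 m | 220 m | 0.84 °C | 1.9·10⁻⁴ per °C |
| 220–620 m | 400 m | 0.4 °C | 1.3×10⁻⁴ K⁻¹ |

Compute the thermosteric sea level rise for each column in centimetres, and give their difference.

Δh_A ≈ 18.4 cm, Δh_B ≈ 5.59 cm; difference ≈ 12.8 cm

A 1 × 2.9×10⁻⁴ × 290 = 0.08410 m
A Layer 2: 890 × 0.45 × 2.5×10⁻⁴ = 0.100125 m
A total: 0.184225 m
B 0.84 × 220 × 1.9×10⁻⁴ = 0.035112 m
B Layer 2: 400 × 0.4 × 1.3×10⁻⁴ = 0.02080 m
B total: 0.055912 m
Difference: 0.184225 − 0.055912 = 0.128313 m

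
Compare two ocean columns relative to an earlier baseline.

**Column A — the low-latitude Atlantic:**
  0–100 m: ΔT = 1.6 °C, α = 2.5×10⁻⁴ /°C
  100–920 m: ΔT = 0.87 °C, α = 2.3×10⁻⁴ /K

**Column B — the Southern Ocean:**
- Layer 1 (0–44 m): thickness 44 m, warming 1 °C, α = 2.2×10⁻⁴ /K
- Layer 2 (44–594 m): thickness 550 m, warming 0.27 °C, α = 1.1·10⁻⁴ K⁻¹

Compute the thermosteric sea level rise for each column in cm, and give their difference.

A: 20.4 cm; B: 2.60 cm; difference 17.8 cm

A 100 × 2.5×10⁻⁴ × 1.6 = 0.04000 m
A 2.3×10⁻⁴ × 0.87 × 820 = 0.164082 m
A total: 0.204082 m
B 2.2×10⁻⁴ × 1 × 44 = 0.00968 m
B 0.27 × 550 × 1.1×10⁻⁴ = 0.016335 m
B total: 0.026015 m
Difference: 0.204082 − 0.026015 = 0.178067 m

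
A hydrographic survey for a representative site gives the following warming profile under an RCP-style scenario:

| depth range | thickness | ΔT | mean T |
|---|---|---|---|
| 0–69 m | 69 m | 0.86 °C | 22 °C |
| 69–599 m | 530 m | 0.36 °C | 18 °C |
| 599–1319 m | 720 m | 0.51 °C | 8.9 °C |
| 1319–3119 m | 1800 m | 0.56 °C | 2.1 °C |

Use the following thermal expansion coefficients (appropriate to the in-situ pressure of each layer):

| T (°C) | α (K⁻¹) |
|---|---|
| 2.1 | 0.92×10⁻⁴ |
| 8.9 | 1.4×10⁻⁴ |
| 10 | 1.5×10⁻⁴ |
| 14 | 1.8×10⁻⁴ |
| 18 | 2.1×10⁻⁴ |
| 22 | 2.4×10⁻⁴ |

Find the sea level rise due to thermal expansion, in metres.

about 0.198 m

Layer 1 at 22 °C → α = 2.4×10⁻⁴ K⁻¹
Layer 2 at 18 °C → α = 2.1×10⁻⁴ K⁻¹
Layer 3 at 8.9 °C → α = 1.4×10⁻⁴ K⁻¹
Layer 4 at 2.1 °C → α = 0.92×10⁻⁴ K⁻¹
Layer 1: 69 × 2.4×10⁻⁴ × 0.86 = 0.0142416 m
Layer 2: 530 × 2.1×10⁻⁴ × 0.36 = 0.040068 m
Layer 3: 720 × 0.51 × 1.4×10⁻⁴ = 0.051408 m
1319–3119 m: 0.92×10⁻⁴ × 1800 × 0.56 = 0.092736 m
Δh = 0.0142416 + 0.040068 + 0.051408 + 0.092736 = 0.1984536 m ≈ 0.198 m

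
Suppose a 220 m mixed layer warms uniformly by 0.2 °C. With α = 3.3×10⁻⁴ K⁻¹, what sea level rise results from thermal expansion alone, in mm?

Δh = αΔT·H = 3.3×10⁻⁴ × 0.2 × 220 = 0.01452 m

14.5 mm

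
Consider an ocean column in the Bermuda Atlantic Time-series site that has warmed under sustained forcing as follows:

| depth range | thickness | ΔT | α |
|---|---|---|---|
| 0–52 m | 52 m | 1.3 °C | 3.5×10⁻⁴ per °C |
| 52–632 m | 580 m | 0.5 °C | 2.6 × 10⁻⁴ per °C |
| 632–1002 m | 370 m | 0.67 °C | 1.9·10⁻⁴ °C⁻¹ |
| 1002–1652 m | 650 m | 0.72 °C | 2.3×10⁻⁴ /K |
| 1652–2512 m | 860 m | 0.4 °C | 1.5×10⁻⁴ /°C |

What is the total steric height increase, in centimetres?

30.5 cm of thermosteric rise

1.3 × 52 × 3.5×10⁻⁴ = 0.02366 m
52–632 m: 580 × 0.5 × 2.6×10⁻⁴ = 0.07540 m
Layer 3: 0.67 × 1.9×10⁻⁴ × 370 = 0.047101 m
1002–1652 m: 0.72 × 2.3×10⁻⁴ × 650 = 0.10764 m
0.4 × 1.5×10⁻⁴ × 860 = 0.05160 m
Δh = 0.02366 + 0.07540 + 0.047101 + 0.10764 + 0.05160 = 0.305401 m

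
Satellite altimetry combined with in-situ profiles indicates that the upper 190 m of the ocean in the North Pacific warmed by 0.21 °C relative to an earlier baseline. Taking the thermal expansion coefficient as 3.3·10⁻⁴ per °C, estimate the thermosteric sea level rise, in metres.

Δh = αΔT·H = 3.3×10⁻⁴ × 0.21 × 190 = 0.013167 m

about 0.0132 m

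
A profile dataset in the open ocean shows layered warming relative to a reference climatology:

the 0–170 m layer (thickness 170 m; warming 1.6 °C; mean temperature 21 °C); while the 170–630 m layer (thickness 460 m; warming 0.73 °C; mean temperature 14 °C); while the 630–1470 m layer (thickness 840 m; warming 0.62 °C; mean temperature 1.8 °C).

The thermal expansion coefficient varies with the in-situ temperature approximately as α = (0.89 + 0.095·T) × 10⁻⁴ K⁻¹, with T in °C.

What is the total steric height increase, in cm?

Δh = 21 cm

Layer 1: α = (0.89 + 0.095×21)×10⁻⁴ = 2.885×10⁻⁴ K⁻¹
Layer 2: α = (0.89 + 0.095×14)×10⁻⁴ = 2.22×10⁻⁴ K⁻¹
Layer 3: α = (0.89 + 0.095×1.8)×10⁻⁴ = 1.061×10⁻⁴ K⁻¹
170 × 2.885×10⁻⁴ × 1.6 = 0.078472 m
0.73 × 2.22×10⁻⁴ × 460 = 0.0745476 m
630–1470 m: 840 × 1.061×10⁻⁴ × 0.62 = 0.05525688 m
Δh = 0.078472 + 0.0745476 + 0.05525688 = 0.20827648 m ≈ 21 cm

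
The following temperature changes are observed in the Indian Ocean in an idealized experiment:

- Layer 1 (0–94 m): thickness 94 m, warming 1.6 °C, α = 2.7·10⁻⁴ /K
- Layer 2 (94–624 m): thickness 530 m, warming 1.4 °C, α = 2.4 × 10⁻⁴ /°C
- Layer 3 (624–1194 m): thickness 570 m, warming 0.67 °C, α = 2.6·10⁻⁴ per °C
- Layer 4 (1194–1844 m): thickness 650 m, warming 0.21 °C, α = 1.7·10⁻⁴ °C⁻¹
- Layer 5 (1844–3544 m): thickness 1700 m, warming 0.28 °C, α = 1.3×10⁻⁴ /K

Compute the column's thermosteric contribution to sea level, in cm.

1.6 × 2.7×10⁻⁴ × 94 = 0.040608 m
1.4 × 2.4×10⁻⁴ × 530 = 0.17808 m
Layer 3: 570 × 2.6×10⁻⁴ × 0.67 = 0.099294 m
1.7×10⁻⁴ × 0.21 × 650 = 0.023205 m
1700 × 1.3×10⁻⁴ × 0.28 = 0.06188 m
Δh = 0.040608 + 0.17808 + 0.099294 + 0.023205 + 0.06188 = 0.403067 m

about 40 cm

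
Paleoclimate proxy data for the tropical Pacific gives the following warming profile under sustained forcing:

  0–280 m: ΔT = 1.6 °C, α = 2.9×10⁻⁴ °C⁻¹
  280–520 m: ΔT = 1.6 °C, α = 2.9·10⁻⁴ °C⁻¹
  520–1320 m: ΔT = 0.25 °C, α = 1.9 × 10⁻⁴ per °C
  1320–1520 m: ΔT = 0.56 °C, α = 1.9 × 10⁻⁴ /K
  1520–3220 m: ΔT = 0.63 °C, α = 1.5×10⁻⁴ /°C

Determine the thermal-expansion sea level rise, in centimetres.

46.1 cm

1.6 × 2.9×10⁻⁴ × 280 = 0.12992 m
280–520 m: 1.6 × 2.9×10⁻⁴ × 240 = 0.11136 m
Layer 3: 1.9×10⁻⁴ × 0.25 × 800 = 0.03800 m
1.9×10⁻⁴ × 200 × 0.56 = 0.02128 m
1520–3220 m: 1700 × 0.63 × 1.5×10⁻⁴ = 0.16065 m
Δh = 0.12992 + 0.11136 + 0.03800 + 0.02128 + 0.16065 = 0.46121 m ≈ 46.1 cm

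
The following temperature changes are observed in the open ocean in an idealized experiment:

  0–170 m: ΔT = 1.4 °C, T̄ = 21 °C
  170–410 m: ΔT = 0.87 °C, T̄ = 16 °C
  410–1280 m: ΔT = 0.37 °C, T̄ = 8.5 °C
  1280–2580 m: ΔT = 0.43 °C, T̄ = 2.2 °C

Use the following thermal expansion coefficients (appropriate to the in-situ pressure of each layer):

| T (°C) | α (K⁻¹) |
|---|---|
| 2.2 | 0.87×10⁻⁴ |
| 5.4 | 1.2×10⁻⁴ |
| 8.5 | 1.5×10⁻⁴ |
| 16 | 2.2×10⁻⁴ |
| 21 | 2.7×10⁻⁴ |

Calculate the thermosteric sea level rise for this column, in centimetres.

Layer 1 at 21 °C → α = 2.7×10⁻⁴ K⁻¹
Layer 2 at 16 °C → α = 2.2×10⁻⁴ K⁻¹
Layer 3 at 8.5 °C → α = 1.5×10⁻⁴ K⁻¹
Layer 4 at 2.2 °C → α = 0.87×10⁻⁴ K⁻¹
1.4 × 2.7×10⁻⁴ × 170 = 0.06426 m
2.2×10⁻⁴ × 0.87 × 240 = 0.045936 m
Layer 3: 1.5×10⁻⁴ × 0.37 × 870 = 0.048285 m
1280–2580 m: 0.43 × 0.87×10⁻⁴ × 1300 = 0.048633 m
Δh = 0.06426 + 0.045936 + 0.048285 + 0.048633 = 0.207114 m

Δh = 20.7 cm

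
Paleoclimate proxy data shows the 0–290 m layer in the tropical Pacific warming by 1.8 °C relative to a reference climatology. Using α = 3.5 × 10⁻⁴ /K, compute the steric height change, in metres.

0.183 m of thermosteric rise

Δh = αΔT·H = 3.5×10⁻⁴ × 1.8 × 290 = 0.18270 m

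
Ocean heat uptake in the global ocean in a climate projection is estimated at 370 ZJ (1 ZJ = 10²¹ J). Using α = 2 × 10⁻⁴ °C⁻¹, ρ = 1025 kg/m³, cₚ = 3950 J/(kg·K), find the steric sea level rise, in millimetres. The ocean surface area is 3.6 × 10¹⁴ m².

Per unit area: Q = 370×10²¹ / (3.6×10¹⁴) ≈ 1.028×10⁹ J/m²
Δh = αQ/(ρcₚ) = 2×10⁻⁴ × 1.028×10⁹ / (1025 × 3950) ≈ 0.050781 m

50.8 mm of thermosteric rise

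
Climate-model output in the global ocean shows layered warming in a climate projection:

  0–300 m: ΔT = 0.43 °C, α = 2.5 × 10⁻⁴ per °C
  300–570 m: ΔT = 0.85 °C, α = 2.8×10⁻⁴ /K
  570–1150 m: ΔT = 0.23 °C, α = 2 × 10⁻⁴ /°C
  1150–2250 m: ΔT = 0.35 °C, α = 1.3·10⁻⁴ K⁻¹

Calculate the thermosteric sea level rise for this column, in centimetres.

0–300 m: 2.5×10⁻⁴ × 0.43 × 300 = 0.03225 m
300–570 m: 270 × 2.8×10⁻⁴ × 0.85 = 0.06426 m
570–1150 m: 0.23 × 580 × 2×10⁻⁴ = 0.02668 m
1100 × 1.3×10⁻⁴ × 0.35 = 0.05005 m
Δh = 0.03225 + 0.06426 + 0.02668 + 0.05005 = 0.17324 m

Δh ≈ 17 cm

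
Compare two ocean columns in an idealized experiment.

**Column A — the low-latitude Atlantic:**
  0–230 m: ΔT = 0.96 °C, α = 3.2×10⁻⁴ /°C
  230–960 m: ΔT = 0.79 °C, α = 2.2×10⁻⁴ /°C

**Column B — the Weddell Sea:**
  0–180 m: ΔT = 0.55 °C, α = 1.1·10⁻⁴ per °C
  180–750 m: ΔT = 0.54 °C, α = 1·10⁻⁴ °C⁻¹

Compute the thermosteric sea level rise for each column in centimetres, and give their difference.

A: 19.8 cm; B: 4.17 cm; difference 15.6 cm

A Layer 1: 0.96 × 230 × 3.2×10⁻⁴ = 0.070656 m
A 0.79 × 2.2×10⁻⁴ × 730 = 0.126874 m
A total: 0.19753 m
B 180 × 1.1×10⁻⁴ × 0.55 = 0.01089 m
B Layer 2: 570 × 1×10⁻⁴ × 0.54 = 0.03078 m
B total: 0.04167 m
Difference: 0.19753 − 0.04167 = 0.15586 m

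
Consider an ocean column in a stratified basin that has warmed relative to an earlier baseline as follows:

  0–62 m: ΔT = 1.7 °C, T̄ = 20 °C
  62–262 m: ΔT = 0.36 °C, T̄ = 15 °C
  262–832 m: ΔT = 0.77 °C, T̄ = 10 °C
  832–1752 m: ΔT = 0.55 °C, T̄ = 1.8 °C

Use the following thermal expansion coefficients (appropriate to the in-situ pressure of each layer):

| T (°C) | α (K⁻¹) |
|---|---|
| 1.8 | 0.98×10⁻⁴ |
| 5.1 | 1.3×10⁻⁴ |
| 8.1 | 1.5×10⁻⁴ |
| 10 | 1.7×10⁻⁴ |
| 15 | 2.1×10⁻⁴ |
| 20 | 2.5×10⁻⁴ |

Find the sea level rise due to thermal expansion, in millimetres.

170 mm

Layer 1 at 20 °C → α = 2.5×10⁻⁴ K⁻¹
Layer 2 at 15 °C → α = 2.1×10⁻⁴ K⁻¹
Layer 3 at 10 °C → α = 1.7×10⁻⁴ K⁻¹
Layer 4 at 1.8 °C → α = 0.98×10⁻⁴ K⁻¹
0–62 m: 1.7 × 62 × 2.5×10⁻⁴ = 0.02635 m
200 × 0.36 × 2.1×10⁻⁴ = 0.01512 m
Layer 3: 0.77 × 570 × 1.7×10⁻⁴ = 0.074613 m
Layer 4: 920 × 0.98×10⁻⁴ × 0.55 = 0.049588 m
Δh = 0.02635 + 0.01512 + 0.074613 + 0.049588 = 0.165671 m ≈ 170 mm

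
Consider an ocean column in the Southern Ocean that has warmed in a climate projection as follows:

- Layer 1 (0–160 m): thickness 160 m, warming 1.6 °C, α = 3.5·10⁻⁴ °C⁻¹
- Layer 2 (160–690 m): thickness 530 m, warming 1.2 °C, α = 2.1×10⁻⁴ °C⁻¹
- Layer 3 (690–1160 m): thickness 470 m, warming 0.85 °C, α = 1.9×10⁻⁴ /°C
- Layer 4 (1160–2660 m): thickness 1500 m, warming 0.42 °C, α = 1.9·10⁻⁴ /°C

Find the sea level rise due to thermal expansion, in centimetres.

Δh = 41.9 cm

0–160 m: 160 × 3.5×10⁻⁴ × 1.6 = 0.08960 m
160–690 m: 530 × 2.1×10⁻⁴ × 1.2 = 0.13356 m
Layer 3: 1.9×10⁻⁴ × 470 × 0.85 = 0.075905 m
Layer 4: 1.9×10⁻⁴ × 1500 × 0.42 = 0.11970 m
Δh = 0.08960 + 0.13356 + 0.075905 + 0.11970 = 0.418765 m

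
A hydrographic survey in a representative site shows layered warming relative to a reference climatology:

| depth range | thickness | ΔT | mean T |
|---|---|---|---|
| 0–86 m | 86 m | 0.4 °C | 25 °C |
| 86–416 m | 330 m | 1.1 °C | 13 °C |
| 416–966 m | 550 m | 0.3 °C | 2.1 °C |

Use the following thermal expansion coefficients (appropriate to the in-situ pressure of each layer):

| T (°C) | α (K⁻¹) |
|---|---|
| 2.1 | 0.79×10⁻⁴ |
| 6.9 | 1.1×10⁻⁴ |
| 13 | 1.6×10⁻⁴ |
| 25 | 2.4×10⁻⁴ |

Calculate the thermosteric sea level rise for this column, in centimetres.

Layer 1 at 25 °C → α = 2.4×10⁻⁴ K⁻¹
Layer 2 at 13 °C → α = 1.6×10⁻⁴ K⁻¹
Layer 3 at 2.1 °C → α = 0.79×10⁻⁴ K⁻¹
0–86 m: 2.4×10⁻⁴ × 0.4 × 86 = 0.008256 m
Layer 2: 1.6×10⁻⁴ × 330 × 1.1 = 0.05808 m
Layer 3: 0.3 × 550 × 0.79×10⁻⁴ = 0.013035 m
Δh = 0.008256 + 0.05808 + 0.013035 = 0.079371 m ≈ 7.94 cm

7.94 cm of thermosteric rise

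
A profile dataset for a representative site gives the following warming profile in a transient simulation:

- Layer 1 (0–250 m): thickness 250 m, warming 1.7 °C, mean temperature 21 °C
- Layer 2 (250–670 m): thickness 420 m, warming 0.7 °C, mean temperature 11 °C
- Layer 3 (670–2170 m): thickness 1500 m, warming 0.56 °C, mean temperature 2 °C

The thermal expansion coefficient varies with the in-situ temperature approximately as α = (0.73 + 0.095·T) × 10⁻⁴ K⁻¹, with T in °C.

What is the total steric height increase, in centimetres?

Layer 1: α = (0.73 + 0.095×21)×10⁻⁴ = 2.725×10⁻⁴ K⁻¹
Layer 2: α = (0.73 + 0.095×11)×10⁻⁴ = 1.775×10⁻⁴ K⁻¹
Layer 3: α = (0.73 + 0.095×2)×10⁻⁴ = 0.92×10⁻⁴ K⁻¹
Layer 1: 250 × 2.725×10⁻⁴ × 1.7 = 0.1158125 m
1.775×10⁻⁴ × 0.7 × 420 = 0.052185 m
0.92×10⁻⁴ × 0.56 × 1500 = 0.07728 m
Δh = 0.1158125 + 0.052185 + 0.07728 = 0.2452775 m

about 25 cm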